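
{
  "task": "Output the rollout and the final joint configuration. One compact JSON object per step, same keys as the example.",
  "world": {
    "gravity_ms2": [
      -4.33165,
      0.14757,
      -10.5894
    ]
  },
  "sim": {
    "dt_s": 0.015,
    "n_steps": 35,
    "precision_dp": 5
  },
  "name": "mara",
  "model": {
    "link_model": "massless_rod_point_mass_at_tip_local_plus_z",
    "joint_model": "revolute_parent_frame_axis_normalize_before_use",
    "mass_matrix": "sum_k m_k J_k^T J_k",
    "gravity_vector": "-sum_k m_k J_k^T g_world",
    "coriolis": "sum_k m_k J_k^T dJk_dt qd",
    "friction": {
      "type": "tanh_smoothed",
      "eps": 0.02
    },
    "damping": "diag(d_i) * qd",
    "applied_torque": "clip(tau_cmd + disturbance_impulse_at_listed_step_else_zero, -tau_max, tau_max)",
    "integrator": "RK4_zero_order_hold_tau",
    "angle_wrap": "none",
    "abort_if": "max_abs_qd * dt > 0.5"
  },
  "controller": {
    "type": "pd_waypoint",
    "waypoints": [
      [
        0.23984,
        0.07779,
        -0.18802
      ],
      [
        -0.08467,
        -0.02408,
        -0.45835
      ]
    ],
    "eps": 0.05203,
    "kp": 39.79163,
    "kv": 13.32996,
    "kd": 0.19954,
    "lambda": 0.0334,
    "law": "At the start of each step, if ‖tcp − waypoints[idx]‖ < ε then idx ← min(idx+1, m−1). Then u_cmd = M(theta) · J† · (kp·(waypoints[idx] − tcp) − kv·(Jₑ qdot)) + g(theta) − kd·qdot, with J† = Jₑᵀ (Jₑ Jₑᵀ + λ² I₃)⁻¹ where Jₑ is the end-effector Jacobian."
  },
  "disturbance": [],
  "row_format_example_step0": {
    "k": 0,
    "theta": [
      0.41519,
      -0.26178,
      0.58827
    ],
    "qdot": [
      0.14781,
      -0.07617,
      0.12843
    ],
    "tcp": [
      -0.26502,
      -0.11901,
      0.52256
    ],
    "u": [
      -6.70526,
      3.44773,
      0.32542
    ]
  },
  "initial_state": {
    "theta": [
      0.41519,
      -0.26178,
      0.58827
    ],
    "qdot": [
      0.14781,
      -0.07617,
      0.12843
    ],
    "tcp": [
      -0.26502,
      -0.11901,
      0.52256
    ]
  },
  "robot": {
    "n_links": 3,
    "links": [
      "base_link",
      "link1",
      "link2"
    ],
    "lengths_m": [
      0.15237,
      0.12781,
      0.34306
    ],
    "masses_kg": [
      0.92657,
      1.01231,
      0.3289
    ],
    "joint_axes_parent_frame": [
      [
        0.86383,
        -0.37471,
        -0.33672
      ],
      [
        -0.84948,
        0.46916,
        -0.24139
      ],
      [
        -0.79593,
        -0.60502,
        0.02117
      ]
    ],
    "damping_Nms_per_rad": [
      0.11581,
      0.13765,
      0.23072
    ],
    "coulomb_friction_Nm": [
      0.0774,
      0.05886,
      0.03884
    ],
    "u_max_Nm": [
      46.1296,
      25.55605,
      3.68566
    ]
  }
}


{"k":1,"theta":[0.41368,-0.26586,0.59136],"qdot":[-0.32916,-0.44106,0.28076],"tcp":[-0.26598,-0.11879,0.52178],"u":[-6.72315,3.43597,0.16353]}
{"k":2,"theta":[0.40542,-0.27471,0.59611],"qdot":[-0.76652,-0.72836,0.35197],"tcp":[-0.26666,-0.11715,0.52125],"u":[-7.2799,3.55722,0.05029]}
{"k":3,"theta":[0.38956,-0.28877,0.60147],"qdot":[-1.34043,-1.1349,0.36294],"tcp":[-0.26685,-0.11428,0.5211],"u":[-8.44178,3.88362,-0.03405]}
{"k":4,"theta":[0.36302,-0.31081,0.60659],"qdot":[-2.18659,-1.7848,0.32249],"tcp":[-0.26632,-0.11028,0.5214],"u":[-10.41826,4.48941,-0.10394]}
{"k":5,"theta":[0.32043,-0.34559,0.61076],"qdot":[-3.47445,-2.82306,0.24296],"tcp":[-0.26474,-0.10509,0.52221],"u":[-13.19122,5.36086,-0.1726]}
{"k":6,"theta":[0.25402,-0.39982,0.61369],"qdot":[-5.34948,-4.35969,0.16623],"tcp":[-0.26141,-0.09846,0.52357],"u":[-15.69662,6.12546,-0.25463]}
{"k":7,"theta":[0.15602,-0.47966,0.61607],"qdot":[-7.67508,-6.2154,0.18002],"tcp":[-0.25518,-0.08988,0.52536],"u":[-15.46403,5.92751,-0.35803]}
{"k":8,"theta":[0.02503,-0.58434,0.61969],"qdot":[-9.74746,-7.66397,0.32319],"tcp":[-0.24455,-0.07863,0.52735],"u":[-11.58218,4.39401,-0.45478]}
{"k":9,"theta":[-0.12948,-0.70254,0.62563],"qdot":[-10.8416,-8.05647,0.45821],"tcp":[-0.2287,-0.0641,0.52934],"u":[-6.57246,2.32999,-0.48233]}
{"k":10,"theta":[-0.2932,-0.82,0.63264],"qdot":[-11.00878,-7.61576,0.45474],"tcp":[-0.20825,-0.04627,0.53111],"u":[-2.58861,0.56789,-0.42269]}
{"k":11,"theta":[-0.45566,-0.92857,0.63876],"qdot":[-10.68971,-6.89808,0.34717],"tcp":[-0.18472,-0.0258,0.53221],"u":[0.0704,-0.66282,-0.32078]}
{"k":12,"theta":[-0.61205,-1.02666,0.64306],"qdot":[-10.20016,-6.22378,0.2215],"tcp":[-0.15965,-0.00358,0.53203],"u":[1.77227,-1.44595,-0.22445]}
{"k":13,"theta":[-0.76092,-1.11569,0.64565],"qdot":[-9.68417,-5.68597,0.1269],"tcp":[-0.13416,0.0195,0.53007],"u":[2.87173,-1.91883,-0.15565]}
{"k":14,"theta":[-0.90229,-1.19769,0.6471],"qdot":[-9.19492,-5.28026,0.07411],"tcp":[-0.10904,0.04272,0.52601],"u":[3.59997,-2.19144,-0.11622]}
{"k":15,"theta":[-1.03668,-1.27442,0.64802],"qdot":[-8.74794,-4.97642,0.05518],"tcp":[-0.08474,0.06553,0.51976],"u":[4.09477,-2.33836,-0.09929]}
{"k":16,"theta":[-1.16471,-1.34716,0.64881],"qdot":[-8.34456,-4.74427,0.05707],"tcp":[-0.06154,0.08753,0.51141],"u":[4.43712,-2.40723,-0.0962]}
{"k":17,"theta":[-1.28703,-1.41682,0.64971],"qdot":[-7.98127,-4.56031,0.06789],"tcp":[-0.03957,0.10844,0.50114],"u":[4.6751,-2.42793,-0.0995]}
{"k":18,"theta":[-1.40418,-1.48399,0.65078],"qdot":[-7.65337,-4.40806,0.0793],"tcp":[-0.01887,0.12807,0.48916],"u":[4.83782,-2.41907,-0.10405]}
{"k":19,"theta":[-1.51667,-1.54904,0.652],"qdot":[-7.35618,-4.27632,0.08614],"tcp":[0.00058,0.1463,0.47571],"u":[4.94339,-2.39237,-0.10665]}
{"k":20,"theta":[-1.62491,-1.61224,0.65327],"qdot":[-7.08548,-4.15763,0.0857],"tcp":[0.01882,0.1631,0.46104],"u":[5.00339,-2.35538,-0.1056]}
{"k":21,"theta":[-1.72928,-1.67373,0.65449],"qdot":[-6.83757,-4.04704,0.07702],"tcp":[0.03591,0.17844,0.44536],"u":[5.02553,-2.31302,-0.1002]}
{"k":22,"theta":[-1.8301,-1.73362,0.65552],"qdot":[-6.60931,-3.94131,0.06026],"tcp":[0.05193,0.19234,0.42887],"u":[5.01521,-2.26865,-0.09048]}
{"k":23,"theta":[-1.92763,-1.79195,0.65625],"qdot":[-6.39809,-3.83841,0.03654],"tcp":[0.06693,0.20483,0.41175],"u":[4.9764,-2.22455,-0.07698]}
{"k":24,"theta":[-2.02212,-1.84876,0.6566],"qdot":[-6.20248,-3.73834,0.01024],"tcp":[0.08097,0.21596,0.39414],"u":[4.91231,-2.18216,-0.06225]}
{"k":25,"theta":[-2.11381,-1.90413,0.65661],"qdot":[-6.02287,-3.64362,-0.00859],"tcp":[0.09409,0.22578,0.3762],"u":[4.82562,-2.14231,-0.05237]}
{"k":26,"theta":[-2.20291,-1.95809,0.65638],"qdot":[-5.85583,-3.5504,-0.02536],"tcp":[0.10628,0.23435,0.35804],"u":[4.71809,-2.10685,-0.04449]}
{"k":27,"theta":[-2.28958,-2.01065,0.65585],"qdot":[-5.69751,-3.45463,-0.04832],"tcp":[0.11761,0.24173,0.3398],"u":[4.59146,-2.07707,-0.03371]}
{"k":28,"theta":[-2.37394,-2.06176,0.65493],"qdot":[-5.54621,-3.35584,-0.07876],"tcp":[0.12812,0.248,0.32157],"u":[4.44781,-2.05319,-0.01904]}
{"k":29,"theta":[-2.45608,-2.11138,0.65352],"qdot":[-5.4014,-3.25517,-0.1141],"tcp":[0.13789,0.25322,0.30345],"u":[4.28932,-2.03507,-0.00177]}
{"k":30,"theta":[-2.53611,-2.15948,0.65156],"qdot":[-5.26266,-3.15369,-0.15169],"tcp":[0.14698,0.25748,0.28551],"u":[4.11805,-2.0226,0.01664]}
{"k":31,"theta":[-2.61411,-2.20607,0.64904],"qdot":[-5.12952,-3.05206,-0.18967],"tcp":[0.15542,0.26083,0.26782],"u":[3.93595,-2.01572,0.03516]}
{"k":32,"theta":[-2.69015,-2.25114,0.64595],"qdot":[-5.00147,-2.95074,-0.22683],"tcp":[0.16327,0.26335,0.25044],"u":[3.74484,-2.01435,0.05306]}
{"k":33,"theta":[-2.76431,-2.29469,0.64232],"qdot":[-4.87801,-2.85007,-0.26234],"tcp":[0.17054,0.2651,0.23342],"u":[3.54647,-2.01838,0.06984]}
{"k":34,"theta":[-2.83665,-2.33675,0.63818],"qdot":[-4.75875,-2.75037,-0.29563],"tcp":[0.17729,0.26614,0.21681],"u":[3.34248,-2.02762,0.08511]}
{"k":35,"theta":[-2.90724,-2.37732,0.63355],"qdot":[-4.64331,-2.65193,-0.32633],"tcp":[0.18354,0.26654,0.20063]}
{"summary": "final theta (rad): -2.90724 -2.37732 0.63355"}


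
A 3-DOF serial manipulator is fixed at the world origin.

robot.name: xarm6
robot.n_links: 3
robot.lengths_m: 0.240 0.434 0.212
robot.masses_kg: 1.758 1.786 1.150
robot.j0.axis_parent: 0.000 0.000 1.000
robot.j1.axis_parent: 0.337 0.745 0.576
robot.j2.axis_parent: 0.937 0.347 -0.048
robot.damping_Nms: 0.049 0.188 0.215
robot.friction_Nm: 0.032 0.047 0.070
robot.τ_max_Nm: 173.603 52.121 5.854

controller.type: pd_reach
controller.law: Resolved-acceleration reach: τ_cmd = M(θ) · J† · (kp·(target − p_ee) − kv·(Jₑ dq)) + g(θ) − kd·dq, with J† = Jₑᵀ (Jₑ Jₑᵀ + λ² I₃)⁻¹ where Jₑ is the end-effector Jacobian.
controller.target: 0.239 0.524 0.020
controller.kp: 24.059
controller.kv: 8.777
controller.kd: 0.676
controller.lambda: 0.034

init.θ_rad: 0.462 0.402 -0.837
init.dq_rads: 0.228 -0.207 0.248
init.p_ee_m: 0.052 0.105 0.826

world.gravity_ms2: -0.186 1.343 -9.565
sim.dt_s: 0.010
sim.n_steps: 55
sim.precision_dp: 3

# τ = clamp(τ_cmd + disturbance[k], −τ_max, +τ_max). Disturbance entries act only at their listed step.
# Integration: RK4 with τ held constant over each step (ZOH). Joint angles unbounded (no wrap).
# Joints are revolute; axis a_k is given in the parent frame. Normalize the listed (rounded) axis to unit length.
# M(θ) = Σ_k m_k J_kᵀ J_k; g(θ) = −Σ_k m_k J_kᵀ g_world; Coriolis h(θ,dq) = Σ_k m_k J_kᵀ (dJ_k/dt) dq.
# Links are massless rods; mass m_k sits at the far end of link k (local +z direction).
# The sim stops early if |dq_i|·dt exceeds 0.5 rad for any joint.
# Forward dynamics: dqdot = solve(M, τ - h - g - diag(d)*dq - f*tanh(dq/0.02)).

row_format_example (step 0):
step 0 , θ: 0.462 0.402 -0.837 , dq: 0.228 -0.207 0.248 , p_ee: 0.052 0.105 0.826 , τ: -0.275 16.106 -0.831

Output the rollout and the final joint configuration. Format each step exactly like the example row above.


step 1 , θ: 0.463 0.403 -0.842 , dq: 0.075 0.448 -1.146 , p_ee: 0.051 0.105 0.825 , τ: -0.188 14.094 0.279
step 2 , θ: 0.464 0.410 -0.857 , dq: 0.094 0.981 -2.010 , p_ee: 0.052 0.106 0.823 , τ: -0.063 12.443 0.920
step 3 , θ: 0.466 0.422 -0.880 , dq: 0.210 1.432 -2.540 , p_ee: 0.053 0.108 0.820 , τ: 0.105 11.056 1.279
step 4 , θ: 0.469 0.439 -0.907 , dq: 0.373 1.824 -2.855 , p_ee: 0.054 0.111 0.816 , τ: 0.319 9.855 1.462
step 5 , θ: 0.473 0.459 -0.937 , dq: 0.550 2.174 -3.029 , p_ee: 0.057 0.113 0.811 , τ: 0.573 8.772 1.539
step 6 , θ: 0.480 0.482 -0.967 , dq: 0.725 2.491 -3.108 , p_ee: 0.060 0.116 0.806 , τ: 0.856 7.752 1.549
step 7 , θ: 0.488 0.508 -0.998 , dq: 0.883 2.780 -3.122 , p_ee: 0.064 0.119 0.801 , τ: 1.150 6.758 1.517
step 8 , θ: 0.498 0.538 -1.030 , dq: 1.019 3.046 -3.089 , p_ee: 0.069 0.123 0.795 , τ: 1.439 5.769 1.459
step 9 , θ: 0.508 0.569 -1.060 , dq: 1.127 3.289 -3.024 , p_ee: 0.075 0.126 0.790 , τ: 1.712 4.776 1.383
step 10 , θ: 0.520 0.603 -1.090 , dq: 1.207 3.511 -2.935 , p_ee: 0.081 0.130 0.783 , τ: 1.958 3.781 1.297
step 11 , θ: 0.532 0.639 -1.119 , dq: 1.258 3.712 -2.828 , p_ee: 0.087 0.135 0.777 , τ: 2.171 2.792 1.203
step 12 , θ: 0.545 0.677 -1.146 , dq: 1.283 3.894 -2.708 , p_ee: 0.094 0.139 0.770 , τ: 2.349 1.818 1.105
step 13 , θ: 0.558 0.717 -1.173 , dq: 1.284 4.056 -2.579 , p_ee: 0.102 0.145 0.763 , τ: 2.488 0.866 1.002
step 14 , θ: 0.571 0.758 -1.198 , dq: 1.265 4.201 -2.442 , p_ee: 0.109 0.150 0.756 , τ: 2.590 -0.056 0.898
step 15 , θ: 0.583 0.801 -1.222 , dq: 1.230 4.328 -2.301 , p_ee: 0.117 0.156 0.748 , τ: 2.654 -0.943 0.791
step 16 , θ: 0.595 0.845 -1.244 , dq: 1.181 4.439 -2.157 , p_ee: 0.125 0.163 0.741 , τ: 2.681 -1.792 0.683
step 17 , θ: 0.607 0.890 -1.265 , dq: 1.122 4.535 -2.010 , p_ee: 0.133 0.170 0.732 , τ: 2.673 -2.600 0.574
step 18 , θ: 0.618 0.935 -1.284 , dq: 1.056 4.617 -1.864 , p_ee: 0.142 0.177 0.724 , τ: 2.631 -3.368 0.465
step 19 , θ: 0.628 0.982 -1.302 , dq: 0.983 4.685 -1.717 , p_ee: 0.150 0.185 0.715 , τ: 2.557 -4.094 0.356
step 20 , θ: 0.637 1.029 -1.318 , dq: 0.907 4.741 -1.573 , p_ee: 0.158 0.193 0.706 , τ: 2.455 -4.779 0.248
step 21 , θ: 0.646 1.077 -1.333 , dq: 0.828 4.785 -1.430 , p_ee: 0.166 0.201 0.697 , τ: 2.327 -5.424 0.140
step 22 , θ: 0.654 1.125 -1.347 , dq: 0.748 4.818 -1.291 , p_ee: 0.173 0.210 0.688 , τ: 2.176 -6.029 0.033
step 23 , θ: 0.661 1.173 -1.359 , dq: 0.668 4.840 -1.155 , p_ee: 0.181 0.219 0.678 , τ: 2.005 -6.595 -0.072
step 24 , θ: 0.667 1.221 -1.370 , dq: 0.588 4.854 -1.023 , p_ee: 0.188 0.228 0.668 , τ: 1.818 -7.123 -0.176
step 25 , θ: 0.673 1.270 -1.380 , dq: 0.509 4.858 -0.895 , p_ee: 0.195 0.238 0.657 , τ: 1.618 -7.614 -0.278
step 26 , θ: 0.677 1.319 -1.388 , dq: 0.431 4.853 -0.773 , p_ee: 0.202 0.247 0.647 , τ: 1.407 -8.068 -0.378
step 27 , θ: 0.681 1.367 -1.395 , dq: 0.355 4.841 -0.655 , p_ee: 0.208 0.257 0.636 , τ: 1.190 -8.486 -0.476
step 28 , θ: 0.685 1.415 -1.401 , dq: 0.280 4.822 -0.543 , p_ee: 0.214 0.267 0.625 , τ: 0.967 -8.869 -0.571
step 29 , θ: 0.687 1.463 -1.406 , dq: 0.208 4.795 -0.436 , p_ee: 0.219 0.276 0.613 , τ: 0.743 -9.217 -0.665
step 30 , θ: 0.689 1.511 -1.410 , dq: 0.138 4.762 -0.334 , p_ee: 0.224 0.286 0.602 , τ: 0.519 -9.531 -0.755
step 31 , θ: 0.690 1.559 -1.413 , dq: 0.071 4.723 -0.238 , p_ee: 0.229 0.296 0.590 , τ: 0.298 -9.812 -0.843
step 32 , θ: 0.690 1.606 -1.415 , dq: 0.007 4.678 -0.148 , p_ee: 0.233 0.305 0.579 , τ: 0.079 -10.059 -0.928
step 33 , θ: 0.690 1.652 -1.416 , dq: -0.054 4.628 -0.063 , p_ee: 0.237 0.315 0.567 , τ: -0.138 -10.274 -1.011
step 34 , θ: 0.689 1.698 -1.416 , dq: -0.112 4.573 0.011 , p_ee: 0.240 0.324 0.555 , τ: -0.350 -10.458 -1.084
step 35 , θ: 0.688 1.744 -1.416 , dq: -0.169 4.518 0.058 , p_ee: 0.243 0.333 0.543 , τ: -0.551 -10.613 -1.130
step 36 , θ: 0.686 1.788 -1.415 , dq: -0.223 4.457 0.106 , p_ee: 0.246 0.342 0.532 , τ: -0.743 -10.736 -1.179
step 37 , θ: 0.683 1.833 -1.414 , dq: -0.273 4.392 0.154 , p_ee: 0.248 0.350 0.520 , τ: -0.925 -10.829 -1.230
step 38 , θ: 0.680 1.876 -1.412 , dq: -0.321 4.323 0.201 , p_ee: 0.250 0.358 0.508 , τ: -1.098 -10.894 -1.282
step 39 , θ: 0.677 1.919 -1.410 , dq: -0.365 4.250 0.246 , p_ee: 0.251 0.366 0.496 , τ: -1.261 -10.931 -1.333
step 40 , θ: 0.673 1.961 -1.407 , dq: -0.406 4.174 0.289 , p_ee: 0.253 0.374 0.485 , τ: -1.414 -10.941 -1.383
step 41 , θ: 0.669 2.003 -1.404 , dq: -0.444 4.095 0.329 , p_ee: 0.253 0.382 0.473 , τ: -1.558 -10.926 -1.431
step 42 , θ: 0.664 2.043 -1.401 , dq: -0.479 4.013 0.366 , p_ee: 0.254 0.389 0.462 , τ: -1.691 -10.888 -1.477
step 43 , θ: 0.659 2.083 -1.397 , dq: -0.511 3.929 0.400 , p_ee: 0.254 0.396 0.451 , τ: -1.815 -10.827 -1.519
step 44 , θ: 0.654 2.122 -1.393 , dq: -0.539 3.842 0.431 , p_ee: 0.254 0.402 0.440 , τ: -1.929 -10.745 -1.559
step 45 , θ: 0.648 2.160 -1.388 , dq: -0.565 3.753 0.459 , p_ee: 0.254 0.409 0.429 , τ: -2.034 -10.643 -1.596
step 46 , θ: 0.643 2.197 -1.383 , dq: -0.587 3.663 0.483 , p_ee: 0.253 0.415 0.419 , τ: -2.130 -10.524 -1.629
step 47 , θ: 0.637 2.233 -1.378 , dq: -0.607 3.571 0.505 , p_ee: 0.252 0.420 0.408 , τ: -2.217 -10.388 -1.660
step 48 , θ: 0.630 2.268 -1.373 , dq: -0.623 3.477 0.524 , p_ee: 0.251 0.426 0.398 , τ: -2.295 -10.237 -1.687
step 49 , θ: 0.624 2.303 -1.368 , dq: -0.636 3.383 0.540 , p_ee: 0.250 0.431 0.389 , τ: -2.366 -10.073 -1.711
step 50 , θ: 0.618 2.336 -1.363 , dq: -0.646 3.287 0.554 , p_ee: 0.249 0.436 0.379 , τ: -2.428 -9.896 -1.732
step 51 , θ: 0.611 2.368 -1.357 , dq: -0.654 3.190 0.566 , p_ee: 0.248 0.441 0.370 , τ: -2.483 -9.710 -1.751
step 52 , θ: 0.605 2.400 -1.351 , dq: -0.658 3.093 0.575 , p_ee: 0.246 0.445 0.362 , τ: -2.530 -9.514 -1.766
step 53 , θ: 0.598 2.430 -1.345 , dq: -0.660 2.995 0.583 , p_ee: 0.244 0.450 0.353 , τ: -2.570 -9.311 -1.779
step 54 , θ: 0.591 2.460 -1.340 , dq: -0.659 2.897 0.589 , p_ee: 0.243 0.454 0.345 , τ: -2.604 -9.101 -1.790
step 55 , θ: 0.585 2.488 -1.334 , dq: -0.656 2.800 0.593 , p_ee: 0.241 0.458 0.337
final θ (rad): 0.585 2.488 -1.334


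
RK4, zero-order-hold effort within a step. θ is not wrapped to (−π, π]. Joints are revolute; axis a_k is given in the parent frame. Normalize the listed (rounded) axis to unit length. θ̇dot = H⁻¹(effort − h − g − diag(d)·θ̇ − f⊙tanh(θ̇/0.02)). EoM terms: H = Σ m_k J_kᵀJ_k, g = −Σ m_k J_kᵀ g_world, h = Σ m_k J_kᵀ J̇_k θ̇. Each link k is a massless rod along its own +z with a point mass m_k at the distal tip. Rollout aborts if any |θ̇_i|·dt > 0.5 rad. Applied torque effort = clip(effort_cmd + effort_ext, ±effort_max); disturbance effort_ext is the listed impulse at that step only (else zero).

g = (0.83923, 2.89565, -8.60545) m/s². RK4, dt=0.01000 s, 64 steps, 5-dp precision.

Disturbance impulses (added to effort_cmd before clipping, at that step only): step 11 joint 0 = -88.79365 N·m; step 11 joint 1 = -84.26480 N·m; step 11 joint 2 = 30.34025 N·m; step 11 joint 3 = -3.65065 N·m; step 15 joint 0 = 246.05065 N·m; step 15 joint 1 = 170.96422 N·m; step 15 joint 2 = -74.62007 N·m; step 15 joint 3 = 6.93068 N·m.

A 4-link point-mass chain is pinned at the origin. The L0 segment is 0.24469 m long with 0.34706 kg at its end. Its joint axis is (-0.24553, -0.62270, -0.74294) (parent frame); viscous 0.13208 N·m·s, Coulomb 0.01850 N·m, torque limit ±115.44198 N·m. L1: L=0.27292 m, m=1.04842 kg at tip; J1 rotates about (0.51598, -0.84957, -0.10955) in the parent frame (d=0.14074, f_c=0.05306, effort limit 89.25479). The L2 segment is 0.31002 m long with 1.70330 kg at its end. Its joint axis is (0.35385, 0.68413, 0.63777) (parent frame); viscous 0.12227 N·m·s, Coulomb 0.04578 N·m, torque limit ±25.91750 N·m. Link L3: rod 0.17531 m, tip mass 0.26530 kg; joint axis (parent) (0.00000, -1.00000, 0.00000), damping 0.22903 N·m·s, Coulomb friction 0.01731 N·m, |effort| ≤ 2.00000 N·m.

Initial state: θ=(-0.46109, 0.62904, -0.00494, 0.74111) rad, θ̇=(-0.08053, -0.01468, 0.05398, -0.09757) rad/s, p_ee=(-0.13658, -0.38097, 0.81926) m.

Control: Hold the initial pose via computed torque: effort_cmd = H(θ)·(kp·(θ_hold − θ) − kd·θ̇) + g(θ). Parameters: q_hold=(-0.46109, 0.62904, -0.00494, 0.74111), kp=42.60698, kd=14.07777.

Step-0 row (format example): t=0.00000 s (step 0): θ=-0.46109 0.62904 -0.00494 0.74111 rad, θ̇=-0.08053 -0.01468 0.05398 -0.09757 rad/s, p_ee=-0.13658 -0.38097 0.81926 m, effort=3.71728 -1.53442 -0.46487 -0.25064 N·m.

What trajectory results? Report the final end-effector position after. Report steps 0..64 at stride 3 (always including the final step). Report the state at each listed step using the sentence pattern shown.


t=0.03000 s (step 3): θ=-0.46316 0.62867 -0.00403 0.73999 rad, θ̇=-0.05766 -0.00970 0.01051 -0.00669 rad/s, p_ee=-0.13433 -0.38170 0.81956 m, effort=3.19222 -1.78772 -0.28708 -0.27436 N·m.
t=0.06000 s (step 6): θ=-0.46453 0.62845 -0.00388 0.73993 rad, θ̇=-0.03439 -0.00529 0.00243 -0.00032 rad/s, p_ee=-0.13308 -0.38207 0.81964 m, effort=2.81326 -1.96695 -0.16938 -0.28431 N·m.
t=0.09000 s (step 9): θ=-0.46529 0.62834 -0.00383 0.73993 rad, θ̇=-0.01704 -0.00249 0.00139 0.00014 rad/s, p_ee=-0.13240 -0.38228 0.81967 m, effort=2.54103 -2.09307 -0.08675 -0.29066 N·m.
t=0.12000 s (step 12): θ=-0.46787 0.62393 -0.00454 0.74745 rad, θ̇=-0.45961 -0.86952 -0.15783 1.40924 rad/s, p_ee=-0.12924 -0.38111 0.82032 m, effort=15.08650 9.91116 -3.76206 -0.02612 N·m.
t=0.15000 s (step 15): θ=-0.47894 0.60352 -0.00906 0.76759 rad, θ̇=-0.27903 -0.51619 -0.10998 0.23120 rad/s, p_ee=-0.11410 -0.37568 0.82501 m, effort=115.44198 89.25479 -25.91750 2.00000 N·m.
t=0.18000 s (step 18): θ=-0.45116 0.60815 0.06157 0.78075 rad, θ̇=0.89132 0.27298 2.10005 0.04734 rad/s, p_ee=-0.11620 -0.38220 0.82393 m, effort=-3.33049 -5.55857 0.82643 -0.31566 N·m.
t=0.21000 s (step 21): θ=-0.43146 0.61526 0.10600 0.77879 rad, θ̇=0.46071 0.19882 0.97001 -0.09643 rad/s, p_ee=-0.12008 -0.38696 0.82301 m, effort=-1.87839 -4.62292 0.63830 -0.32447 N·m.
t=0.24000 s (step 24): θ=-0.42167 0.62020 0.12486 0.77637 rad, θ̇=0.21289 0.13376 0.34467 -0.05914 rad/s, p_ee=-0.12363 -0.38913 0.82211 m, effort=-0.83477 -3.95581 0.47323 -0.33280 N·m.
t=0.27000 s (step 27): θ=-0.41763 0.62348 0.12954 0.77517 rad, θ̇=0.06916 0.08734 0.00311 -0.02231 rad/s, p_ee=-0.12676 -0.38990 0.82121 m, effort=-0.08094 -3.48401 0.34068 -0.33506 N·m.
t=0.30000 s (step 30): θ=-0.41653 0.62565 0.12798 0.77502 rad, θ̇=0.01044 0.05917 -0.09294 0.00072 rad/s, p_ee=-0.12925 -0.39004 0.82038 m, effort=0.46374 -3.14836 0.20909 -0.32889 N·m.
t=0.33000 s (step 33): θ=-0.41673 0.62712 0.12452 0.77508 rad, θ̇=-0.02099 0.03993 -0.13156 0.00281 rad/s, p_ee=-0.13103 -0.38999 0.81971 m, effort=0.84957 -2.90778 0.11205 -0.32195 N·m.
t=0.36000 s (step 36): θ=-0.41764 0.62810 0.12035 0.77518 rad, θ̇=-0.03802 0.02654 -0.14459 0.00334 rad/s, p_ee=-0.13224 -0.38986 0.81920 m, effort=1.12459 -2.73597 0.04306 -0.31654 N·m.
t=0.39000 s (step 39): θ=-0.41893 0.62876 0.11597 0.77528 rad, θ̇=-0.04714 0.01742 -0.14615 0.00336 rad/s, p_ee=-0.13305 -0.38969 0.81880 m, effort=1.32301 -2.61501 -0.00520 -0.31261 N·m.
t=0.42000 s (step 42): θ=-0.42041 0.62918 0.11165 0.77538 rad, θ̇=-0.05142 0.01139 -0.14187 0.00318 rad/s, p_ee=-0.13357 -0.38951 0.81848 m, effort=1.46632 -2.53163 -0.03828 -0.30987 N·m.
t=0.45000 s (step 45): θ=-0.42198 0.62946 0.10750 0.77548 rad, θ̇=-0.05268 0.00747 -0.13477 0.00295 rad/s, p_ee=-0.13389 -0.38933 0.81823 m, effort=1.56977 -2.47519 -0.06034 -0.30804 N·m.
t=0.48000 s (step 48): θ=-0.42355 0.62964 0.10358 0.77557 rad, θ̇=-0.05206 0.00494 -0.12653 0.00271 rad/s, p_ee=-0.13408 -0.38915 0.81802 m, effort=1.64437 -2.43738 -0.07447 -0.30687 N·m.
t=0.51000 s (step 51): θ=-0.42509 0.62977 0.09991 0.77565 rad, θ̇=-0.05029 0.00327 -0.11808 0.00248 rad/s, p_ee=-0.13417 -0.38899 0.81785 m, effort=1.69811 -2.41223 -0.08296 -0.30616 N·m.
t=0.54000 s (step 54): θ=-0.42656 0.62985 0.09650 0.77572 rad, θ̇=-0.04786 0.00215 -0.10986 0.00228 rad/s, p_ee=-0.13421 -0.38884 0.81769 m, effort=1.73679 -2.39560 -0.08746 -0.30578 N·m.
t=0.57000 s (step 57): θ=-0.42795 0.62990 0.09332 0.77579 rad, θ̇=-0.04507 0.00138 -0.10210 0.00209 rad/s, p_ee=-0.13421 -0.38870 0.81756 m, effort=1.76459 -2.38472 -0.08918 -0.30563 N·m.
t=0.60000 s (step 60): θ=-0.42926 0.62993 0.09037 0.77585 rad, θ̇=-0.04213 0.00082 -0.09485 0.00193 rad/s, p_ee=-0.13419 -0.38856 0.81744 m, effort=1.78457 -2.37771 -0.08900 -0.30563 N·m.
t=0.63000 s (step 63): θ=-0.43048 0.62995 0.08763 0.77591 rad, θ̇=-0.03917 0.00042 -0.08815 0.00177 rad/s, p_ee=-0.13417 -0.38843 0.81734 m, effort=1.79894 -2.37330 -0.08755 -0.30574 N·m.
t=0.64000 s (step 64): θ=-0.43087 0.62995 0.08676 0.77593 rad, θ̇=-0.03820 0.00031 -0.08603 0.00172 rad/s, p_ee=-0.13416 -0.38839 0.81730 m.
final p_ee position (m): -0.13416 -0.38839 0.81730


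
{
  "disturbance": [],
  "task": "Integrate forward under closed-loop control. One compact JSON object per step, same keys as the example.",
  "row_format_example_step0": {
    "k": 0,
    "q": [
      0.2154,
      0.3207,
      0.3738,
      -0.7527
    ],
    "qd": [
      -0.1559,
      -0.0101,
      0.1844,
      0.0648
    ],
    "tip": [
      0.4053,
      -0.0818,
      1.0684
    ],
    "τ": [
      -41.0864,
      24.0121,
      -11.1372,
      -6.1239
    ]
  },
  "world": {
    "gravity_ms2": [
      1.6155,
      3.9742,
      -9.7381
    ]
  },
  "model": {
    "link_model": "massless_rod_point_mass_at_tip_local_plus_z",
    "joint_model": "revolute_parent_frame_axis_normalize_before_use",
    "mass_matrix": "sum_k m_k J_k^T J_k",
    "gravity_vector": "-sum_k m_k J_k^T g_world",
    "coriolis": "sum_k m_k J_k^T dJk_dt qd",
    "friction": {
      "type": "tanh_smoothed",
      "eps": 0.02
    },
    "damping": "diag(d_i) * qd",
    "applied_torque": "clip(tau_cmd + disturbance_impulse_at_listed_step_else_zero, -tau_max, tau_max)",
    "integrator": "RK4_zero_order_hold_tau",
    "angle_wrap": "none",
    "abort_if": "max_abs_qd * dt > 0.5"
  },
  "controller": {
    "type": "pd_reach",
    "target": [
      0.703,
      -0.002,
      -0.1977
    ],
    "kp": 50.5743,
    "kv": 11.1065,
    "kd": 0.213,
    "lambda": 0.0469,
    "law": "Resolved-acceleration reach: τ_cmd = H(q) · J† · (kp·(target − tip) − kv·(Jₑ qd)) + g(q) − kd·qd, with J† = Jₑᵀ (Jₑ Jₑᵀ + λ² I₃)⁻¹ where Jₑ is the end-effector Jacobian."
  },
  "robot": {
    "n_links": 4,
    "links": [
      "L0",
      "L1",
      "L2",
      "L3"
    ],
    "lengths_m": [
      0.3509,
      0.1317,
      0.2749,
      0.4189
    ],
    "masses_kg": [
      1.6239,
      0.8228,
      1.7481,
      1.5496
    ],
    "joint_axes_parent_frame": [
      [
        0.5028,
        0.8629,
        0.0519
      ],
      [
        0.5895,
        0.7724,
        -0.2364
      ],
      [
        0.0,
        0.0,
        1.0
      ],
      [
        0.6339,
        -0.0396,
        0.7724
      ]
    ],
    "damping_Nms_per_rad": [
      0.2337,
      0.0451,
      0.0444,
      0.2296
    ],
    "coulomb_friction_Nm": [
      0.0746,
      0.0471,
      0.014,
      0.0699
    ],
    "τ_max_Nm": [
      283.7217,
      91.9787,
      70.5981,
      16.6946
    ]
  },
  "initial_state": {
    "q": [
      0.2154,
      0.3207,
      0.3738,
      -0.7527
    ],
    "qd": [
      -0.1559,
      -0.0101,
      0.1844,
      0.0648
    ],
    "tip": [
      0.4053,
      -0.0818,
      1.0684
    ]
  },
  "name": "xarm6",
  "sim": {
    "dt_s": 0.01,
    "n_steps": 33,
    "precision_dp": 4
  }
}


{"k":1,"q":[0.2029,0.3393,0.3756,-0.7658],"qd":[-2.3139,3.6751,0.0973,-2.6335],"tip":[0.4047,-0.0809,1.0669],"\u03c4":[-44.1205,18.5407,-9.8804,-4.876]}
{"k":2,"q":[0.1707,0.3905,0.3721,-0.8018],"qd":[-4.0912,6.4677,-0.8839,-4.4796],"tip":[0.4064,-0.0799,1.0608],"\u03c4":[-44.4227,14.1785,-8.8461,-4.3715]}
{"k":3,"q":[0.1229,0.4648,0.3556,-0.8526],"qd":[-5.4317,8.2862,-2.4664,-5.6321],"tip":[0.4098,-0.0792,1.0499],"\u03c4":[-38.0056,11.8661,-7.9295,-4.3257]}
{"k":4,"q":[0.064,0.5525,0.3224,-0.9126],"qd":[-6.3007,9.1623,-4.175,-6.3449],"tip":[0.414,-0.0789,1.0341],"\u03c4":[-26.6064,10.9812,-7.078,-4.4548]}
{"k":5,"q":[-0.0013,0.6449,0.2733,-0.9788],"qd":[-6.739,9.2745,-5.6043,-6.8961],"tip":[0.4184,-0.0793,1.0135],"\u03c4":[-13.8408,10.4059,-6.231,-4.5142]}
{"k":6,"q":[-0.0692,0.7357,0.2123,-1.0506],"qd":[-6.8368,8.86,-6.536,-7.4883],"tip":[0.4223,-0.0802,0.9883],"\u03c4":[-1.9512,9.4909,-5.3263,-4.3324]}
{"k":7,"q":[-0.1368,0.8206,0.1447,-1.1289],"qd":[-6.6859,8.1264,-6.9103,-8.2198],"tip":[0.4256,-0.0816,0.9589],"\u03c4":[8.3509,8.1103,-4.3234,-3.8149]}
{"k":8,"q":[-0.202,0.8973,0.0761,-1.2153],"qd":[-6.3568,7.2249,-6.754,-9.1112],"tip":[0.4279,-0.0835,0.9261],"\u03c4":[17.1358,6.4243,-3.2131,-2.9357]}
{"k":9,"q":[-0.2633,0.9646,0.0113,-1.3114],"qd":[-5.8988,6.2622,-6.1283,-10.136],"tip":[0.4291,-0.0858,0.8904],"\u03c4":[24.7323,4.7104,-2.0138,-1.726]}
{"k":10,"q":[-0.3195,1.0223,-0.0451,-1.4181],"qd":[-5.3479,5.3189,-5.1053,-11.2382],"tip":[0.4292,-0.0885,0.8525],"\u03c4":[31.4572,3.2781,-0.7623,-0.2634]}
{"k":11,"q":[-0.3698,1.0711,-0.0896,-1.5358],"qd":[-4.7347,4.4653,-3.7645,-12.3363],"tip":[0.4281,-0.0917,0.8131],"\u03c4":[37.4386,2.3978,0.4975,1.3393]}
{"k":12,"q":[-0.4139,1.1121,-0.1195,-1.6641],"qd":[-4.0915,3.7677,-2.2,-13.3245],"tip":[0.4259,-0.0954,0.773],"\u03c4":[42.4863,2.1923,1.7247,2.9489]}
{"k":13,"q":[-0.4516,1.1472,-0.1331,-1.8012],"qd":[-3.4548,3.2867,-0.5303,-14.0736],"tip":[0.4229,-0.0995,0.7328],"\u03c4":[46.1113,2.525,2.8885,4.429]}
{"k":14,"q":[-0.4831,1.1788,-0.1301,-1.9439],"qd":[-2.8619,3.0633,1.0903,-14.4355],"tip":[0.4192,-0.1042,0.6933],"\u03c4":[47.806,3.0392,3.9727,5.6594]}
{"k":15,"q":[-0.5091,1.2095,-0.1119,-2.0876],"qd":[-2.344,3.1087,2.4832,-14.2477],"tip":[0.4154,-0.1096,0.6551],"\u03c4":[47.3753,3.4017,4.9646,6.551]}
{"k":16,"q":[-0.5304,1.242,-0.0818,-2.226],"qd":[-1.9178,3.3968,3.4433,-13.3238],"tip":[0.4117,-0.1157,0.6186],"\u03c4":[44.9609,3.465,5.8644,7.0483]}
{"k":17,"q":[-0.5478,1.2783,-0.0451,-2.3508],"qd":[-1.5819,3.8684,3.7698,-11.4757],"tip":[0.4089,-0.1225,0.5842],"\u03c4":[40.8923,3.204,6.6831,7.1344]}
{"k":18,"q":[-0.5623,1.3198,-0.0087,-2.4524],"qd":[-1.3157,4.4328,3.3721,-8.6749],"tip":[0.4072,-0.13,0.5518],"\u03c4":[35.6463,2.5454,7.4255,6.8576]}
{"k":19,"q":[-0.5743,1.3669,0.021,-2.5231],"qd":[-1.0823,4.9748,2.473,-5.3686],"tip":[0.407,-0.1379,0.5213],"\u03c4":[29.8871,1.3028,8.0538,6.3801]}
{"k":20,"q":[-0.584,1.4188,0.0415,-2.5621],"qd":[-0.843,5.3957,1.6044,-2.4411],"tip":[0.4082,-0.1457,0.4921],"\u03c4":[24.3217,-0.6679,8.4966,5.9486]}
{"k":21,"q":[-0.5911,1.4742,0.0551,-2.5764],"qd":[-0.5766,5.6635,1.1548,-0.4728],"tip":[0.4107,-0.1529,0.4634],"\u03c4":[19.3763,-3.2449,8.738,5.7203]}
{"k":22,"q":[-0.5954,1.5315,0.0665,-2.5757],"qd":[-0.2774,5.7934,1.1589,0.539],"tip":[0.4142,-0.1591,0.435],"\u03c4":[15.1417,-6.161,8.8394,5.7141]}
{"k":23,"q":[-0.5966,1.5896,0.0792,-2.5678],"qd":[0.0484,5.8305,1.3976,1.0235],"tip":[0.4185,-0.1639,0.4065],"\u03c4":[11.4771,-9.0654,8.8963,5.8288]}
{"k":24,"q":[-0.5944,1.6478,0.0947,-2.5562],"qd":[0.3941,5.8077,1.7216,1.275],"tip":[0.4233,-0.1674,0.3781],"\u03c4":[8.2478,-11.7539,8.9624,5.9893]}
{"k":25,"q":[-0.5887,1.7055,0.1137,-2.5428],"qd":[0.7588,5.738,2.0848,1.3948],"tip":[0.4285,-0.1697,0.3498],"\u03c4":[5.3597,-14.1604,9.0544,6.1681]}
{"k":26,"q":[-0.5792,1.7624,0.1364,-2.5287],"qd":[1.1399,5.6317,2.4704,1.4307],"tip":[0.434,-0.1709,0.3217],"\u03c4":[2.7605,-16.251,9.1742,6.3472]}
{"k":27,"q":[-0.5659,1.818,0.1631,-2.5145],"qd":[1.5348,5.496,2.8766,1.4003],"tip":[0.4398,-0.1712,0.2941],"\u03c4":[0.419,-18.0133,9.315,6.5143]}
{"k":28,"q":[-0.5485,1.8721,0.1939,-2.5009],"qd":[1.9409,5.3361,3.308,1.306],"tip":[0.4457,-0.1706,0.2671],"\u03c4":[-1.6798,-19.4534,9.4649,6.6594]}
{"k":29,"q":[-0.527,1.9246,0.2293,-2.4886],"qd":[2.3554,5.1552,3.7706,1.143],"tip":[0.4516,-0.1695,0.2407],"\u03c4":[-3.5401,-20.6062,9.6099,6.7743]}
{"k":30,"q":[-0.5014,1.9752,0.2694,-2.4783],"qd":[2.7761,4.9538,4.2679,0.902],"tip":[0.4575,-0.1679,0.215],"\u03c4":[-5.1639,-21.5605,9.7345,6.8524]}
{"k":31,"q":[-0.4715,2.0236,0.3147,-2.4709],"qd":[3.2006,4.7281,4.7968,0.573],"tip":[0.4634,-0.1661,0.1902],"\u03c4":[-6.5705,-22.5047,9.8247,6.8886]}
{"k":32,"q":[-0.4374,2.0696,0.3654,-2.4672],"qd":[3.6264,4.4667,5.3399,0.1486],"tip":[0.4691,-0.1642,0.1662],"\u03c4":[-7.8424,-23.7757,9.8707,6.8789]}
{"k":33,"q":[-0.399,2.1127,0.4212,-2.468],"qd":[4.0472,4.1501,5.8189,-0.3028],"tip":[0.4748,-0.1625,0.143]}


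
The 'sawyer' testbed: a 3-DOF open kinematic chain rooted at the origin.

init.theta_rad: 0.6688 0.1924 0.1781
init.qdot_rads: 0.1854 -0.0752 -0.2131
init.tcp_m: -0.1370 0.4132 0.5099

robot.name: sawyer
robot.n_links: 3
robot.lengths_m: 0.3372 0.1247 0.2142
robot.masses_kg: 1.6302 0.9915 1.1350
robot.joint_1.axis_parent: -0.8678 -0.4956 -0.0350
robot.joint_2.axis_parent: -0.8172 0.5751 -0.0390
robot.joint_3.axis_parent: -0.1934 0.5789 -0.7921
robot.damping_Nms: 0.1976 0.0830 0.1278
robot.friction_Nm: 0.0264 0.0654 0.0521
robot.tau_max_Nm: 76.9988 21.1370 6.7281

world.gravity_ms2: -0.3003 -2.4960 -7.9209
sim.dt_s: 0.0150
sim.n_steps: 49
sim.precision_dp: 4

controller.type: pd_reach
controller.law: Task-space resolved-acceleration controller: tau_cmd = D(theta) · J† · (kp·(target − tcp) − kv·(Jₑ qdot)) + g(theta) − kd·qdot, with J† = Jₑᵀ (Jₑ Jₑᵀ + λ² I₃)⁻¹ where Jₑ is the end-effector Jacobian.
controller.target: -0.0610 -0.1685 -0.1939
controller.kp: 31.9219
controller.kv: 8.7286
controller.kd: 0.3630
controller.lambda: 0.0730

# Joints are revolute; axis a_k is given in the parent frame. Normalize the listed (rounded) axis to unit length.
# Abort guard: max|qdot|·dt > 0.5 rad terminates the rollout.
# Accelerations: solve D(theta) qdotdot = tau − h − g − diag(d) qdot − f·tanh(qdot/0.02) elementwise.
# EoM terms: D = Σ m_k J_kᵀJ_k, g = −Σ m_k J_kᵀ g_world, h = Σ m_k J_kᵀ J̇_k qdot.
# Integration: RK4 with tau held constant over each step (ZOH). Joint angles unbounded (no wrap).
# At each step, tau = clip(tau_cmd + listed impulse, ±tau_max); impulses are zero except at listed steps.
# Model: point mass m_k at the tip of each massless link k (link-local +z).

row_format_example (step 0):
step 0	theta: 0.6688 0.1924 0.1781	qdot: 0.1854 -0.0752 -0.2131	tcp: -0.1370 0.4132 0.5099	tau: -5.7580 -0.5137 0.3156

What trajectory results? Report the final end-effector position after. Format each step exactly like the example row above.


step 1	theta: 0.6718 0.1908 0.1776	qdot: 0.2057 -0.1178 0.0640	tcp: -0.1381 0.4143 0.5088	tau: -5.6918 -0.5626 0.1860
step 2	theta: 0.6748 0.1896 0.1776	qdot: 0.2024 -0.0676 0.0225	tcp: -0.1391 0.4154 0.5077	tau: -5.7601 -0.6286 0.1905
step 3	theta: 0.6778 0.1889 0.1776	qdot: 0.2062 -0.0507 0.0576	tcp: -0.1400 0.4166 0.5065	tau: -5.7968 -0.6724 0.1675
step 4	theta: 0.6809 0.1885 0.1779	qdot: 0.2088 -0.0320 0.0650	tcp: -0.1408 0.4179 0.5052	tau: -5.8436 -0.7076 0.1588
step 5	theta: 0.6840 0.1883 0.1783	qdot: 0.2130 -0.0224 0.0819	tcp: -0.1415 0.4192 0.5039	tau: -5.8851 -0.7322 0.1487
step 6	theta: 0.6871 0.1883 0.1789	qdot: 0.2163 -0.0112 0.0832	tcp: -0.1421 0.4206 0.5026	tau: -5.9318 -0.7526 0.1464
step 7	theta: 0.6903 0.1885 0.1795	qdot: 0.2193 -0.0006 0.0780	tcp: -0.1428 0.4220 0.5011	tau: -5.9808 -0.7692 0.1479
step 8	theta: 0.6936 0.1887 0.1800	qdot: 0.2217 0.0099 0.0626	tcp: -0.1434 0.4235 0.4997	tau: -6.0335 -0.7815 0.1548
step 9	theta: 0.6969 0.1890 0.1804	qdot: 0.2258 0.0119 0.0620	tcp: -0.1441 0.4250 0.4982	tau: -6.0789 -0.7866 0.1570
step 10	theta: 0.7003 0.1894 0.1810	qdot: 0.2294 0.0152 0.0564	tcp: -0.1447 0.4266 0.4967	tau: -6.1258 -0.7914 0.1614
step 11	theta: 0.7037 0.1897 0.1815	qdot: 0.2327 0.0195 0.0463	tcp: -0.1453 0.4282 0.4951	tau: -6.1741 -0.7961 0.1677
step 12	theta: 0.7072 0.1901 0.1820	qdot: 0.2358 0.0238 0.0359	tcp: -0.1460 0.4297 0.4935	tau: -6.2222 -0.8004 0.1742
step 13	theta: 0.7108 0.1905 0.1824	qdot: 0.2395 0.0258 0.0323	tcp: -0.1467 0.4314 0.4918	tau: -6.2675 -0.8038 0.1780
step 14	theta: 0.7144 0.1909 0.1829	qdot: 0.2435 0.0266 0.0329	tcp: -0.1473 0.4330 0.4902	tau: -6.3113 -0.8069 0.1801
step 15	theta: 0.7181 0.1913 0.1834	qdot: 0.2475 0.0276 0.0333	tcp: -0.1480 0.4347 0.4884	tau: -6.3555 -0.8101 0.1823
step 16	theta: 0.7218 0.1917 0.1839	qdot: 0.2515 0.0287 0.0338	tcp: -0.1487 0.4363 0.4867	tau: -6.4002 -0.8135 0.1844
step 17	theta: 0.7256 0.1921 0.1844	qdot: 0.2556 0.0299 0.0344	tcp: -0.1494 0.4381 0.4849	tau: -6.4454 -0.8169 0.1866
step 18	theta: 0.7295 0.1926 0.1849	qdot: 0.2596 0.0312 0.0349	tcp: -0.1501 0.4398 0.4831	tau: -6.4910 -0.8205 0.1887
step 19	theta: 0.7334 0.1931 0.1855	qdot: 0.2637 0.0326 0.0354	tcp: -0.1507 0.4415 0.4812	tau: -6.5372 -0.8241 0.1909
step 20	theta: 0.7374 0.1936 0.1860	qdot: 0.2679 0.0341 0.0360	tcp: -0.1514 0.4433 0.4793	tau: -6.5839 -0.8278 0.1931
step 21	theta: 0.7415 0.1941 0.1865	qdot: 0.2720 0.0358 0.0366	tcp: -0.1521 0.4451 0.4774	tau: -6.6312 -0.8315 0.1954
step 22	theta: 0.7456 0.1946 0.1871	qdot: 0.2762 0.0375 0.0371	tcp: -0.1528 0.4469 0.4754	tau: -6.6792 -0.8354 0.1977
step 23	theta: 0.7497 0.1952 0.1877	qdot: 0.2804 0.0394 0.0377	tcp: -0.1535 0.4488 0.4734	tau: -6.7277 -0.8393 0.2000
step 24	theta: 0.7540 0.1958 0.1882	qdot: 0.2847 0.0414 0.0382	tcp: -0.1543 0.4507 0.4713	tau: -6.7769 -0.8434 0.2023
step 25	theta: 0.7583 0.1965 0.1888	qdot: 0.2890 0.0436 0.0388	tcp: -0.1550 0.4526 0.4692	tau: -6.8267 -0.8475 0.2047
step 26	theta: 0.7626 0.1971 0.1894	qdot: 0.2933 0.0459 0.0394	tcp: -0.1557 0.4545 0.4671	tau: -6.8772 -0.8517 0.2071
step 27	theta: 0.7671 0.1978 0.1900	qdot: 0.2977 0.0484 0.0399	tcp: -0.1564 0.4564 0.4649	tau: -6.9284 -0.8560 0.2096
step 28	theta: 0.7716 0.1986 0.1906	qdot: 0.3021 0.0510 0.0405	tcp: -0.1571 0.4584 0.4626	tau: -6.9802 -0.8604 0.2121
step 29	theta: 0.7761 0.1994 0.1912	qdot: 0.3065 0.0539 0.0411	tcp: -0.1578 0.4604 0.4603	tau: -7.0328 -0.8649 0.2147
step 30	theta: 0.7808 0.2002 0.1918	qdot: 0.3109 0.0569 0.0416	tcp: -0.1585 0.4624 0.4580	tau: -7.0860 -0.8695 0.2173
step 31	theta: 0.7855 0.2011 0.1924	qdot: 0.3154 0.0601 0.0422	tcp: -0.1591 0.4644 0.4556	tau: -7.1400 -0.8742 0.2199
step 32	theta: 0.7902 0.2020 0.1931	qdot: 0.3199 0.0635 0.0428	tcp: -0.1598 0.4665 0.4532	tau: -7.1947 -0.8789 0.2226
step 33	theta: 0.7951 0.2030 0.1937	qdot: 0.3244 0.0671 0.0434	tcp: -0.1605 0.4686 0.4507	tau: -7.2501 -0.8838 0.2253
step 34	theta: 0.8000 0.2040 0.1944	qdot: 0.3289 0.0709 0.0440	tcp: -0.1612 0.4707 0.4482	tau: -7.3063 -0.8887 0.2281
step 35	theta: 0.8049 0.2051 0.1950	qdot: 0.3335 0.0750 0.0446	tcp: -0.1618 0.4729 0.4456	tau: -7.3632 -0.8938 0.2310
step 36	theta: 0.8100 0.2063 0.1957	qdot: 0.3381 0.0793 0.0452	tcp: -0.1625 0.4750 0.4429	tau: -7.4208 -0.8989 0.2339
step 37	theta: 0.8151 0.2075 0.1964	qdot: 0.3427 0.0839 0.0459	tcp: -0.1631 0.4772 0.4402	tau: -7.4791 -0.9041 0.2368
step 38	theta: 0.8202 0.2088 0.1971	qdot: 0.3473 0.0888 0.0466	tcp: -0.1638 0.4794 0.4375	tau: -7.5382 -0.9093 0.2398
step 39	theta: 0.8255 0.2102 0.1978	qdot: 0.3519 0.0939 0.0473	tcp: -0.1644 0.4817 0.4346	tau: -7.5981 -0.9147 0.2429
step 40	theta: 0.8308 0.2116 0.1985	qdot: 0.3565 0.0993 0.0480	tcp: -0.1650 0.4840 0.4318	tau: -7.6586 -0.9201 0.2460
step 41	theta: 0.8362 0.2132 0.1992	qdot: 0.3611 0.1050 0.0487	tcp: -0.1655 0.4862 0.4288	tau: -7.7199 -0.9256 0.2492
step 42	theta: 0.8416 0.2148 0.1999	qdot: 0.3657 0.1110 0.0495	tcp: -0.1661 0.4886 0.4258	tau: -7.7820 -0.9311 0.2524
step 43	theta: 0.8471 0.2165 0.2007	qdot: 0.3703 0.1174 0.0503	tcp: -0.1666 0.4909 0.4228	tau: -7.8448 -0.9367 0.2558
step 44	theta: 0.8527 0.2183 0.2015	qdot: 0.3749 0.1242 0.0511	tcp: -0.1672 0.4933 0.4196	tau: -7.9083 -0.9424 0.2591
step 45	theta: 0.8584 0.2202 0.2022	qdot: 0.3795 0.1313 0.0519	tcp: -0.1676 0.4956 0.4165	tau: -7.9726 -0.9481 0.2626
step 46	theta: 0.8641 0.2222 0.2030	qdot: 0.3841 0.1388 0.0528	tcp: -0.1681 0.4981 0.4132	tau: -8.0375 -0.9539 0.2661
step 47	theta: 0.8699 0.2244 0.2038	qdot: 0.3886 0.1468 0.0537	tcp: -0.1685 0.5005 0.4099	tau: -8.1033 -0.9597 0.2698
step 48	theta: 0.8758 0.2267 0.2046	qdot: 0.3931 0.1552 0.0546	tcp: -0.1689 0.5030 0.4065	tau: -8.1697 -0.9656 0.2735
step 49	theta: 0.8817 0.2290 0.2054	qdot: 0.3975 0.1640 0.0556	tcp: -0.1693 0.5054 0.4030
final tcp position (m): -0.1693 0.5054 0.4030


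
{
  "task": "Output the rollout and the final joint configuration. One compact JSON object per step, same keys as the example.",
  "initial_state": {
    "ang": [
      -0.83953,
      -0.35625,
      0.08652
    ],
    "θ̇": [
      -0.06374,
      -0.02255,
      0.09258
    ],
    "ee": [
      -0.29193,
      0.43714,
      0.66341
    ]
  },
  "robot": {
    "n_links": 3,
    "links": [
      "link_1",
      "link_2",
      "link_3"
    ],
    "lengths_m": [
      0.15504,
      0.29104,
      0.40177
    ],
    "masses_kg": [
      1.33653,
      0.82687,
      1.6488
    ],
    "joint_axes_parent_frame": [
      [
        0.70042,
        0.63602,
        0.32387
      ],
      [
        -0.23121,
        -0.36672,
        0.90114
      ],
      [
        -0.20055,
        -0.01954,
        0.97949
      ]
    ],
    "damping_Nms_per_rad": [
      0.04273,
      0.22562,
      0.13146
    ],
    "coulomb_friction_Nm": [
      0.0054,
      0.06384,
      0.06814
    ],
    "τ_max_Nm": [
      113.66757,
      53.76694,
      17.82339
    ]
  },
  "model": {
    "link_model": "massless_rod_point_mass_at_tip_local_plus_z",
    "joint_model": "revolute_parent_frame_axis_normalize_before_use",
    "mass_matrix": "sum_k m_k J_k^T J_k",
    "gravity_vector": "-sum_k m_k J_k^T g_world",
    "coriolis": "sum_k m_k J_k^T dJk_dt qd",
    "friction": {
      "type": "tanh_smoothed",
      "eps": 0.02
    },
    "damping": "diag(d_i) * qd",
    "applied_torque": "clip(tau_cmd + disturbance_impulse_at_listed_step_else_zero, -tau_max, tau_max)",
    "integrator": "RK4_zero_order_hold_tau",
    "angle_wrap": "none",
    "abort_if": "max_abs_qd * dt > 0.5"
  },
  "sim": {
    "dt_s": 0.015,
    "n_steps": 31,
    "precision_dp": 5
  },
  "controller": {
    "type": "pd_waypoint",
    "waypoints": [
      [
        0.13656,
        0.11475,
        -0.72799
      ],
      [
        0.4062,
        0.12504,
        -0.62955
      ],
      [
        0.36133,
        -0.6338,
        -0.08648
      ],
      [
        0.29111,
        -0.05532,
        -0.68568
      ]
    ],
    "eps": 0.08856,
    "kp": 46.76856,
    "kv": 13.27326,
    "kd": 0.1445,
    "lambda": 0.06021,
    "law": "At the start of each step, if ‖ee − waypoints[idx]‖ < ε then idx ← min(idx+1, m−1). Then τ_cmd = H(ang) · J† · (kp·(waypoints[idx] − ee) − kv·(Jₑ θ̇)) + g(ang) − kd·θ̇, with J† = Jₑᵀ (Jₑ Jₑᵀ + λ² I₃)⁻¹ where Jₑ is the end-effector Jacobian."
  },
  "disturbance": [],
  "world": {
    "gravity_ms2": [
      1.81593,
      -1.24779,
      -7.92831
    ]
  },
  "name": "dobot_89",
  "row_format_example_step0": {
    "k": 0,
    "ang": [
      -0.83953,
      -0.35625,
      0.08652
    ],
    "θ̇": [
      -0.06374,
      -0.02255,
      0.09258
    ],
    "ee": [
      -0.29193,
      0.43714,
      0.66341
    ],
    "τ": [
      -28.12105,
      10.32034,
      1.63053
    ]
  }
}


{"k":1,"ang":[-0.84552,-0.3621,0.09111],"\u03b8\u0307":[-0.69008,-0.62262,0.4356],"ee":[-0.29291,0.43944,0.6614],"\u03c4":[-21.4464,8.0113,1.21415]}
{"k":2,"ang":[-0.85814,-0.37035,0.09618],"\u03b8\u0307":[-1.00223,-0.50555,0.25968],"ee":[-0.29549,0.4449,0.6565],"\u03c4":[-16.09512,6.07441,0.95066]}
{"k":3,"ang":[-0.87521,-0.37763,0.09939],"\u03b8\u0307":[-1.27646,-0.47331,0.17201],"ee":[-0.29938,0.45288,0.64916],"\u03c4":[-11.91713,4.5721,0.73484]}
{"k":4,"ang":[-0.89599,-0.38435,0.10123],"\u03b8\u0307":[-1.4993,-0.43366,0.07779],"ee":[-0.30424,0.46287,0.63971],"\u03c4":[-8.62299,3.3883,0.56787]}
{"k":5,"ang":[-0.91987,-0.39058,0.10173],"\u03b8\u0307":[-1.70498,-0.46324,0.07426],"ee":[-0.30978,0.47446,0.62839],"\u03c4":[-6.01903,2.46275,0.42191]}
{"k":6,"ang":[-0.94646,-0.39678,0.10202],"\u03b8\u0307":[-1.88313,-0.50127,0.11056],"ee":[-0.31575,0.48735,0.61534],"\u03c4":[-3.93025,1.72341,0.29593]}
{"k":7,"ang":[-0.97529,-0.40266,0.1017],"\u03b8\u0307":[-2.03658,-0.52139,0.074],"ee":[-0.32196,0.50127,0.6007],"\u03c4":[-2.23072,1.12534,0.20551]}
{"k":8,"ang":[-1.00616,-0.40839,0.10026],"\u03b8\u0307":[-2.16675,-0.51839,-0.00374],"ee":[-0.32829,0.51598,0.58453],"\u03c4":[-0.82414,0.63093,0.13834]}
{"k":9,"ang":[-1.03898,-0.41441,0.09813],"\u03b8\u0307":[-2.26557,-0.46043,-0.11634],"ee":[-0.33459,0.53129,0.56689],"\u03c4":[0.3684,0.20488,0.08721]}
{"k":10,"ang":[-1.07376,-0.42138,0.09647],"\u03b8\u0307":[-2.37286,-0.47029,-0.11173],"ee":[-0.34069,0.54707,0.54782],"\u03c4":[1.38256,-0.15093,0.02302]}
{"k":11,"ang":[-1.10999,-0.42814,0.09413],"\u03b8\u0307":[-2.46412,-0.44654,-0.19122],"ee":[-0.34651,0.56319,0.52736],"\u03c4":[2.27764,-0.46613,-0.01854]}
{"k":12,"ang":[-1.14764,-0.43481,0.09065],"\u03b8\u0307":[-2.55952,-0.45303,-0.2677],"ee":[-0.35198,0.57949,0.50551],"\u03c4":[3.07647,-0.74124,-0.05411]}
{"k":13,"ang":[-1.18669,-0.44162,0.08593],"\u03b8\u0307":[-2.65215,-0.46547,-0.35671],"ee":[-0.35703,0.59585,0.4823],"\u03c4":[3.81112,-0.99163,-0.0831]}
{"k":14,"ang":[-1.22713,-0.44869,0.07985],"\u03b8\u0307":[-2.74346,-0.48722,-0.4491],"ee":[-0.36157,0.61215,0.45775],"\u03c4":[4.50138,-1.22418,-0.10807]}
{"k":15,"ang":[-1.26892,-0.45614,0.07235],"\u03b8\u0307":[-2.83291,-0.51562,-0.545],"ee":[-0.36553,0.62828,0.43186],"\u03c4":[5.16328,-1.44504,-0.12969]}
{"k":16,"ang":[-1.31205,-0.46407,0.06341],"\u03b8\u0307":[-2.92059,-0.55074,-0.64267],"ee":[-0.36884,0.64412,0.40468],"\u03c4":[5.80841,-1.65824,-0.14853]}
{"k":17,"ang":[-1.35647,-0.47258,0.05299],"\u03b8\u0307":[-3.00635,-0.59233,-0.74134],"ee":[-0.37143,0.65957,0.37621],"\u03c4":[6.44543,-1.86668,-0.16476]}
{"k":18,"ang":[-1.40217,-0.48176,0.0411],"\u03b8\u0307":[-3.09001,-0.64048,-0.84005],"ee":[-0.37324,0.6745,0.34651],"\u03c4":[7.08049,-2.07219,-0.17833]}
{"k":19,"ang":[-1.44911,-0.49172,0.02774],"\u03b8\u0307":[-3.17125,-0.69524,-0.93786],"ee":[-0.37422,0.68882,0.31562],"\u03c4":[7.71776,-2.27576,-0.18901]}
{"k":20,"ang":[-1.49725,-0.50256,0.01294],"\u03b8\u0307":[-3.24964,-0.7566,-1.03372],"ee":[-0.3743,0.7024,0.2836],"\u03c4":[8.35977,-2.47767,-0.19641]}
{"k":21,"ang":[-1.54654,-0.51438,-0.00327],"\u03b8\u0307":[-3.32464,-0.82446,-1.12646],"ee":[-0.37344,0.71513,0.25051],"\u03c4":[9.00762,-2.67756,-0.20002]}
{"k":22,"ang":[-1.59692,-0.52726,-0.02083],"\u03b8\u0307":[-3.39563,-0.89859,-1.21485],"ee":[-0.3716,0.7269,0.21645],"\u03c4":[9.66122,-2.87451,-0.19922]}
{"k":23,"ang":[-1.64834,-0.54132,-0.03966],"\u03b8\u0307":[-3.4619,-0.97854,-1.2976],"ee":[-0.36876,0.7376,0.18149],"\u03c4":[10.31941,-3.0671,-0.19333]}
{"k":24,"ang":[-1.70072,-0.55662,-0.05966],"\u03b8\u0307":[-3.52268,-1.06372,-1.37341],"ee":[-0.3649,0.74713,0.14576],"\u03c4":[10.98011,-3.25347,-0.18166]}
{"k":25,"ang":[-1.75397,-0.57325,-0.08072],"\u03b8\u0307":[-3.57717,-1.15331,-1.44103],"ee":[-0.35999,0.7554,0.10935],"\u03c4":[11.64048,-3.4314,-0.16352]}
{"k":26,"ang":[-1.80798,-0.59126,-0.10269],"\u03b8\u0307":[-3.62456,-1.24631,-1.4993],"ee":[-0.35405,0.7623,0.0724],"\u03c4":[12.29697,-3.59837,-0.13827]}
{"k":27,"ang":[-1.86266,-0.61069,-0.12544],"\u03b8\u0307":[-3.66408,-1.34159,-1.54724],"ee":[-0.34709,0.76778,0.03505],"\u03c4":[12.94551,-3.75169,-0.10542]}
{"k":28,"ang":[-1.91786,-0.63158,-0.1488],"\u03b8\u0307":[-3.69502,-1.43787,-1.58404],"ee":[-0.33912,0.77175,-0.00257],"\u03c4":[13.58162,-3.88858,-0.06463]}
{"k":29,"ang":[-1.97347,-0.65392,-0.1726],"\u03b8\u0307":[-3.71675,-1.53379,-1.60912],"ee":[-0.33017,0.77417,-0.0403],"\u03c4":[14.20054,-4.00628,-0.01579]}
{"k":30,"ang":[-2.02933,-0.67769,-0.19665],"\u03b8\u0307":[-3.72876,-1.62796,-1.62218],"ee":[-0.32029,0.775,-0.07799],"\u03c4":[14.79734,-4.10222,0.04098]}
{"k":31,"ang":[-2.0853,-0.70287,-0.22079],"\u03b8\u0307":[-3.73069,-1.71901,-1.62319],"ee":[-0.30953,0.77421,-0.11549]}
{"summary": "final ang (rad): -2.08530 -0.70287 -0.22079"}
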